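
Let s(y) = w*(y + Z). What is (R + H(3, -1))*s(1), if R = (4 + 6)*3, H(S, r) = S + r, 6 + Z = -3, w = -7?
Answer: 1792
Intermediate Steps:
Z = -9 (Z = -6 - 3 = -9)
s(y) = 63 - 7*y (s(y) = -7*(y - 9) = -7*(-9 + y) = 63 - 7*y)
R = 30 (R = 10*3 = 30)
(R + H(3, -1))*s(1) = (30 + (3 - 1))*(63 - 7*1) = (30 + 2)*(63 - 7) = 32*56 = 1792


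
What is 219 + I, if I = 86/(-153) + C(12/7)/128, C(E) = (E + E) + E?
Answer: 7487681/34272 ≈ 218.48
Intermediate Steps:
C(E) = 3*E (C(E) = 2*E + E = 3*E)
I = -17887/34272 (I = 86/(-153) + (3*(12/7))/128 = 86*(-1/153) + (3*(12*(⅐)))*(1/128) = -86/153 + (3*(12/7))*(1/128) = -86/153 + (36/7)*(1/128) = -86/153 + 9/224 = -17887/34272 ≈ -0.52191)
219 + I = 219 - 17887/34272 = 7487681/34272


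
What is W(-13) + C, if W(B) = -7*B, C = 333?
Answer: 424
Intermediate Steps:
W(-13) + C = -7*(-13) + 333 = 91 + 333 = 424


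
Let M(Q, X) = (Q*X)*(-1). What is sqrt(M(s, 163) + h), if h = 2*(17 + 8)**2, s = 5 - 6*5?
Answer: 5*sqrt(213) ≈ 72.973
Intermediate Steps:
s = -25 (s = 5 - 30 = -25)
M(Q, X) = -Q*X
h = 1250 (h = 2*25**2 = 2*625 = 1250)
sqrt(M(s, 163) + h) = sqrt(-1*(-25)*163 + 1250) = sqrt(4075 + 1250) = sqrt(5325) = 5*sqrt(213)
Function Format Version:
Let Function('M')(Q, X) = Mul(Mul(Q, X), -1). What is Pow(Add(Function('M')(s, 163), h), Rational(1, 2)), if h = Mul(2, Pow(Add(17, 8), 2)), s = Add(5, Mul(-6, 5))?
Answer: Mul(5, Pow(213, Rational(1, 2))) ≈ 72.973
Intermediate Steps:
s = -25 (s = Add(5, -30) = -25)
Function('M')(Q, X) = Mul(-1, Q, X)
h = 1250 (h = Mul(2, Pow(25, 2)) = Mul(2, 625) = 1250)
Pow(Add(Function('M')(s, 163), h), Rational(1, 2)) = Pow(Add(Mul(-1, -25, 163), 1250), Rational(1, 2)) = Pow(Add(4075, 1250), Rational(1, 2)) = Pow(5325, Rational(1, 2)) = Mul(5, Pow(213, Rational(1, 2)))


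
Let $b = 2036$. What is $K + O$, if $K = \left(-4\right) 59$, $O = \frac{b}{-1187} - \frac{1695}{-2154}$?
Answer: $- \frac{201925969}{852266} \approx -236.93$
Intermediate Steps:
$O = - \frac{791193}{852266}$ ($O = \frac{2036}{-1187} - \frac{1695}{-2154} = 2036 \left(- \frac{1}{1187}\right) - - \frac{565}{718} = - \frac{2036}{1187} + \frac{565}{718} = - \frac{791193}{852266} \approx -0.92834$)
$K = -236$
$K + O = -236 - \frac{791193}{852266} = - \frac{201925969}{852266}$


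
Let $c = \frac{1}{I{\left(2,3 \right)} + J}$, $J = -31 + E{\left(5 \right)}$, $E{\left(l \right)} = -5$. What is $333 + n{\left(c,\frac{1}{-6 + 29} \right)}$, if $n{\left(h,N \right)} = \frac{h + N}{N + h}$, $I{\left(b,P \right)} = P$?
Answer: $334$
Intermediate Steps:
$J = -36$ ($J = -31 - 5 = -36$)
$c = - \frac{1}{33}$ ($c = \frac{1}{3 - 36} = \frac{1}{-33} = - \frac{1}{33} \approx -0.030303$)
$n{\left(h,N \right)} = 1$ ($n{\left(h,N \right)} = \frac{N + h}{N + h} = 1$)
$333 + n{\left(c,\frac{1}{-6 + 29} \right)} = 333 + 1 = 334$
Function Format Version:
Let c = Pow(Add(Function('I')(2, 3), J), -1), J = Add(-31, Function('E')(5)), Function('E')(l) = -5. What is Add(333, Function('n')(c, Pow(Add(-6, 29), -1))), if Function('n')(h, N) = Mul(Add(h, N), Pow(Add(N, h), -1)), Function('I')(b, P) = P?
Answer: 334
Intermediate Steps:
J = -36 (J = Add(-31, -5) = -36)
c = Rational(-1, 33) (c = Pow(Add(3, -36), -1) = Pow(-33, -1) = Rational(-1, 33) ≈ -0.030303)
Function('n')(h, N) = 1 (Function('n')(h, N) = Mul(Add(N, h), Pow(Add(N, h), -1)) = 1)
Add(333, Function('n')(c, Pow(Add(-6, 29), -1))) = Add(333, 1) = 334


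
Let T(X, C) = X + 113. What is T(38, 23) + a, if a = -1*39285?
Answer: -39134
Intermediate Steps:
a = -39285
T(X, C) = 113 + X
T(38, 23) + a = (113 + 38) - 39285 = 151 - 39285 = -39134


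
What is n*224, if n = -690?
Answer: -154560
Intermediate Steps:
n*224 = -690*224 = -154560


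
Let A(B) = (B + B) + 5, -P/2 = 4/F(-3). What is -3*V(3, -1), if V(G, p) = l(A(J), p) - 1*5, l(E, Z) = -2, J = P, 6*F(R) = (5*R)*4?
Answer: 21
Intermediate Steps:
F(R) = 10*R/3 (F(R) = ((5*R)*4)/6 = (20*R)/6 = 10*R/3)
P = ⅘ (P = -8/((10/3)*(-3)) = -8/(-10) = -8*(-1)/10 = -2*(-⅖) = ⅘ ≈ 0.80000)
J = ⅘ ≈ 0.80000
A(B) = 5 + 2*B (A(B) = 2*B + 5 = 5 + 2*B)
V(G, p) = -7 (V(G, p) = -2 - 1*5 = -2 - 5 = -7)
-3*V(3, -1) = -3*(-7) = 21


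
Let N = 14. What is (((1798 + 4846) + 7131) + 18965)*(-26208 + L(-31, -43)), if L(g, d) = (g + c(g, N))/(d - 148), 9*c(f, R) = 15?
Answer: -491659723040/573 ≈ -8.5804e+8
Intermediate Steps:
c(f, R) = 5/3 (c(f, R) = (⅑)*15 = 5/3)
L(g, d) = (5/3 + g)/(-148 + d) (L(g, d) = (g + 5/3)/(d - 148) = (5/3 + g)/(-148 + d))
(((1798 + 4846) + 7131) + 18965)*(-26208 + L(-31, -43)) = (((1798 + 4846) + 7131) + 18965)*(-26208 + (5/3 - 31)/(-148 - 43)) = ((6644 + 7131) + 18965)*(-26208 - 88/3/(-191)) = (13775 + 18965)*(-26208 - 1/191*(-88/3)) = 32740*(-26208 + 88/573) = 32740*(-15017096/573) = -491659723040/573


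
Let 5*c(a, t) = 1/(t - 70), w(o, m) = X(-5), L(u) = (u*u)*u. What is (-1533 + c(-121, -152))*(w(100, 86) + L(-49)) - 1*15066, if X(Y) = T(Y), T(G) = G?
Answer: 33364495069/185 ≈ 1.8035e+8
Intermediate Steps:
L(u) = u**3 (L(u) = u**2*u = u**3)
X(Y) = Y
w(o, m) = -5
c(a, t) = 1/(5*(-70 + t)) (c(a, t) = 1/(5*(t - 70)) = 1/(5*(-70 + t)))
(-1533 + c(-121, -152))*(w(100, 86) + L(-49)) - 1*15066 = (-1533 + 1/(5*(-70 - 152)))*(-5 + (-49)**3) - 1*15066 = (-1533 + (1/5)/(-222))*(-5 - 117649) - 15066 = (-1533 + (1/5)*(-1/222))*(-117654) - 15066 = (-1533 - 1/1110)*(-117654) - 15066 = -1701631/1110*(-117654) - 15066 = 33367282279/185 - 15066 = 33364495069/185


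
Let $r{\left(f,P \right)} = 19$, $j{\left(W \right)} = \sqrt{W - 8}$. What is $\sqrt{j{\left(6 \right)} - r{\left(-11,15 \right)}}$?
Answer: $\sqrt{-19 + i \sqrt{2}} \approx 0.16211 + 4.3619 i$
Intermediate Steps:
$j{\left(W \right)} = \sqrt{-8 + W}$
$\sqrt{j{\left(6 \right)} - r{\left(-11,15 \right)}} = \sqrt{\sqrt{-8 + 6} - 19} = \sqrt{\sqrt{-2} - 19} = \sqrt{i \sqrt{2} - 19} = \sqrt{-19 + i \sqrt{2}}$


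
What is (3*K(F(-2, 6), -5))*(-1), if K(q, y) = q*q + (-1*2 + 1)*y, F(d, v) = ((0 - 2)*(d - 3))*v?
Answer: -10815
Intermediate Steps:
F(d, v) = v*(6 - 2*d) (F(d, v) = (-2*(-3 + d))*v = (6 - 2*d)*v = v*(6 - 2*d))
K(q, y) = q² - y (K(q, y) = q² + (-2 + 1)*y = q² - y)
(3*K(F(-2, 6), -5))*(-1) = (3*((2*6*(3 - 1*(-2)))² - 1*(-5)))*(-1) = (3*((2*6*(3 + 2))² + 5))*(-1) = (3*((2*6*5)² + 5))*(-1) = (3*(60² + 5))*(-1) = (3*(3600 + 5))*(-1) = (3*3605)*(-1) = 10815*(-1) = -10815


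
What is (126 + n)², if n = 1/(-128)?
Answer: 260080129/16384 ≈ 15874.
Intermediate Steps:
n = -1/128 ≈ -0.0078125
(126 + n)² = (126 - 1/128)² = (16127/128)² = 260080129/16384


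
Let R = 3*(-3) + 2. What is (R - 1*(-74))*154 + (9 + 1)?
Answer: 10328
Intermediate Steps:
R = -7 (R = -9 + 2 = -7)
(R - 1*(-74))*154 + (9 + 1) = (-7 - 1*(-74))*154 + (9 + 1) = (-7 + 74)*154 + 10 = 67*154 + 10 = 10318 + 10 = 10328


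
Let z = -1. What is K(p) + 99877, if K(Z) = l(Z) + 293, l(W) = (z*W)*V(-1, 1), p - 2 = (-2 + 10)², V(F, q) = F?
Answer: 100236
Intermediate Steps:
p = 66 (p = 2 + (-2 + 10)² = 2 + 8² = 2 + 64 = 66)
l(W) = W (l(W) = -W*(-1) = W)
K(Z) = 293 + Z (K(Z) = Z + 293 = 293 + Z)
K(p) + 99877 = (293 + 66) + 99877 = 359 + 99877 = 100236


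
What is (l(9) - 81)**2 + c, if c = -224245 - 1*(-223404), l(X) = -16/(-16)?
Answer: 5559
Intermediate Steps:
l(X) = 1 (l(X) = -16*(-1/16) = 1)
c = -841 (c = -224245 + 223404 = -841)
(l(9) - 81)**2 + c = (1 - 81)**2 - 841 = (-80)**2 - 841 = 6400 - 841 = 5559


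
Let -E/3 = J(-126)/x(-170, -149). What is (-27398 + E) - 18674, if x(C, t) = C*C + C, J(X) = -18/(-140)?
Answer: -92655399227/2011100 ≈ -46072.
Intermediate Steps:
J(X) = 9/70 (J(X) = -18*(-1/140) = 9/70)
x(C, t) = C + C² (x(C, t) = C² + C = C + C²)
E = -27/2011100 (E = -27/(70*((-170*(1 - 170)))) = -27/(70*((-170*(-169)))) = -27/(70*28730) = -3*9/2011100 = -27/2011100 ≈ -1.3425e-5)
(-27398 + E) - 18674 = (-27398 - 27/2011100) - 18674 = -55100117827/2011100 - 18674 = -92655399227/2011100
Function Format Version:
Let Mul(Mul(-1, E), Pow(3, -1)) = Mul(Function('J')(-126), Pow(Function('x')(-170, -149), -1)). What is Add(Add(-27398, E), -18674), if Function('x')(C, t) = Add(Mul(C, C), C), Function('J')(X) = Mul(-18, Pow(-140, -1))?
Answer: Rational(-92655399227, 2011100) ≈ -46072.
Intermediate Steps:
Function('J')(X) = Rational(9, 70) (Function('J')(X) = Mul(-18, Rational(-1, 140)) = Rational(9, 70))
Function('x')(C, t) = Add(C, Pow(C, 2)) (Function('x')(C, t) = Add(Pow(C, 2), C) = Add(C, Pow(C, 2)))
E = Rational(-27, 2011100) (E = Mul(-3, Mul(Rational(9, 70), Pow(Mul(-170, Add(1, -170)), -1))) = Mul(-3, Mul(Rational(9, 70), Pow(Mul(-170, -169), -1))) = Mul(-3, Mul(Rational(9, 70), Pow(28730, -1))) = Mul(-3, Mul(Rational(9, 70), Rational(1, 28730))) = Mul(-3, Rational(9, 2011100)) = Rational(-27, 2011100) ≈ -1.3425e-5)
Add(Add(-27398, E), -18674) = Add(Add(-27398, Rational(-27, 2011100)), -18674) = Add(Rational(-55100117827, 2011100), -18674) = Rational(-92655399227, 2011100)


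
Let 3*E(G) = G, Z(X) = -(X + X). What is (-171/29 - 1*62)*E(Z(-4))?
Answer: -15752/87 ≈ -181.06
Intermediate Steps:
Z(X) = -2*X
E(G) = G/3
(-171/29 - 1*62)*E(Z(-4)) = (-171/29 - 1*62)*((-2*(-4))/3) = (-171*1/29 - 62)*((⅓)*8) = (-171/29 - 62)*(8/3) = -1969/29*8/3 = -15752/87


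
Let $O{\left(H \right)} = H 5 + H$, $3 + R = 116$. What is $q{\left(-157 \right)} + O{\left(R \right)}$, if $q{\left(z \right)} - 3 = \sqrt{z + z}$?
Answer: $681 + i \sqrt{314} \approx 681.0 + 17.72 i$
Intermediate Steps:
$R = 113$ ($R = -3 + 116 = 113$)
$O{\left(H \right)} = 6 H$ ($O{\left(H \right)} = 5 H + H = 6 H$)
$q{\left(z \right)} = 3 + \sqrt{2} \sqrt{z}$ ($q{\left(z \right)} = 3 + \sqrt{z + z} = 3 + \sqrt{2 z} = 3 + \sqrt{2} \sqrt{z}$)
$q{\left(-157 \right)} + O{\left(R \right)} = \left(3 + \sqrt{2} \sqrt{-157}\right) + 6 \cdot 113 = \left(3 + \sqrt{2} i \sqrt{157}\right) + 678 = \left(3 + i \sqrt{314}\right) + 678 = 681 + i \sqrt{314}$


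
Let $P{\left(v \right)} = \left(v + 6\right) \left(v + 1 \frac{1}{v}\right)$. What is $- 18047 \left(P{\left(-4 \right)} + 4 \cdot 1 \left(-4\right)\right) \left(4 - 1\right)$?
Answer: $\frac{2652909}{2} \approx 1.3265 \cdot 10^{6}$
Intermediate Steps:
$P{\left(v \right)} = \left(6 + v\right) \left(v + \frac{1}{v}\right)$
$- 18047 \left(P{\left(-4 \right)} + 4 \cdot 1 \left(-4\right)\right) \left(4 - 1\right) = - 18047 \left(\left(1 + \left(-4\right)^{2} + 6 \left(-4\right) + \frac{6}{-4}\right) + 4 \cdot 1 \left(-4\right)\right) \left(4 - 1\right) = - 18047 \left(\left(1 + 16 - 24 + 6 \left(- \frac{1}{4}\right)\right) + 4 \left(-4\right)\right) 3 = - 18047 \left(\left(1 + 16 - 24 - \frac{3}{2}\right) - 16\right) 3 = - 18047 \left(- \frac{17}{2} - 16\right) 3 = - 18047 \left(\left(- \frac{49}{2}\right) 3\right) = \left(-18047\right) \left(- \frac{147}{2}\right) = \frac{2652909}{2}$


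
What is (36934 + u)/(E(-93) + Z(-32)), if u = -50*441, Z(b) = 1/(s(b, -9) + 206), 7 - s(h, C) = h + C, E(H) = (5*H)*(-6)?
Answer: 3780536/708661 ≈ 5.3348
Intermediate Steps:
E(H) = -30*H
s(h, C) = 7 - C - h (s(h, C) = 7 - (h + C) = 7 - (C + h) = 7 + (-C - h) = 7 - C - h)
Z(b) = 1/(222 - b) (Z(b) = 1/((7 - 1*(-9) - b) + 206) = 1/((7 + 9 - b) + 206) = 1/((16 - b) + 206) = 1/(222 - b))
u = -22050
(36934 + u)/(E(-93) + Z(-32)) = (36934 - 22050)/(-30*(-93) - 1/(-222 - 32)) = 14884/(2790 - 1/(-254)) = 14884/(2790 - 1*(-1/254)) = 14884/(2790 + 1/254) = 14884/(708661/254) = 14884*(254/708661) = 3780536/708661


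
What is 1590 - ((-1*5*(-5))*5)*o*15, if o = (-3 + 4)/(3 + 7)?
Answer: 2805/2 ≈ 1402.5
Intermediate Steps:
o = 1/10 ≈ 0.10000
1590 - ((-1*5*(-5))*5)*o*15 = 1590 - ((-1*5*(-5))*5)*(1/10)*15 = 1590 - (-5*(-5)*5)*(1/10)*15 = 1590 - (25*5)*(1/10)*15 = 1590 - 125*(1/10)*15 = 1590 - 25*15/2 = 1590 - 1*375/2 = 1590 - 375/2 = 2805/2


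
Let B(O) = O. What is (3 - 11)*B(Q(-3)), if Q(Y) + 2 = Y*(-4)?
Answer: -80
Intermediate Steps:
Q(Y) = -2 - 4*Y (Q(Y) = -2 + Y*(-4) = -2 - 4*Y)
(3 - 11)*B(Q(-3)) = (3 - 11)*(-2 - 4*(-3)) = -8*(-2 + 12) = -8*10 = -80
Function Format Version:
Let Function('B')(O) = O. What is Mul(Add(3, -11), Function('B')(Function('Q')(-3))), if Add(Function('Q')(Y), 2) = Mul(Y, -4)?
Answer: -80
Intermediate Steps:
Function('Q')(Y) = Add(-2, Mul(-4, Y)) (Function('Q')(Y) = Add(-2, Mul(Y, -4)) = Add(-2, Mul(-4, Y)))
Mul(Add(3, -11), Function('B')(Function('Q')(-3))) = Mul(Add(3, -11), Add(-2, Mul(-4, -3))) = Mul(-8, Add(-2, 12)) = Mul(-8, 10) = -80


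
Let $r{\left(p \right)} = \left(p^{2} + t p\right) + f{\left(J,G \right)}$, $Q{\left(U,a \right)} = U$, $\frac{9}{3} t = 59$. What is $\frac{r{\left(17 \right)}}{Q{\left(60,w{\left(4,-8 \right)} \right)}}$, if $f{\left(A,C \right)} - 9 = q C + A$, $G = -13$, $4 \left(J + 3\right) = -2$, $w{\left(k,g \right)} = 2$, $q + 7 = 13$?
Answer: $\frac{661}{72} \approx 9.1806$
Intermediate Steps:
$t = \frac{59}{3}$ ($t = \frac{1}{3} \cdot 59 = \frac{59}{3} \approx 19.667$)
$q = 6$ ($q = -7 + 13 = 6$)
$J = - \frac{7}{2}$ ($J = -3 + \frac{1}{4} \left(-2\right) = -3 - \frac{1}{2} = - \frac{7}{2} \approx -3.5$)
$f{\left(A,C \right)} = 9 + A + 6 C$ ($f{\left(A,C \right)} = 9 + \left(6 C + A\right) = 9 + \left(A + 6 C\right) = 9 + A + 6 C$)
$r{\left(p \right)} = - \frac{145}{2} + p^{2} + \frac{59 p}{3}$ ($r{\left(p \right)} = \left(p^{2} + \frac{59 p}{3}\right) + \left(9 - \frac{7}{2} + 6 \left(-13\right)\right) = \left(p^{2} + \frac{59 p}{3}\right) - \frac{145}{2} = - \frac{145}{2} + p^{2} + \frac{59 p}{3}$)
$\frac{r{\left(17 \right)}}{Q{\left(60,w{\left(4,-8 \right)} \right)}} = \frac{- \frac{145}{2} + 17^{2} + \frac{59}{3} \cdot 17}{60} = \left(- \frac{145}{2} + 289 + \frac{1003}{3}\right) \frac{1}{60} = \frac{3305}{6} \cdot \frac{1}{60} = \frac{661}{72}$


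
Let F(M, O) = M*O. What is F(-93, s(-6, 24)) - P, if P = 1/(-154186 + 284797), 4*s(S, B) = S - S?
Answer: -1/130611 ≈ -7.6563e-6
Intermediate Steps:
s(S, B) = 0 (s(S, B) = (S - S)/4 = (1/4)*0 = 0)
P = 1/130611 ≈ 7.6563e-6
F(-93, s(-6, 24)) - P = -93*0 - 1*1/130611 = 0 - 1/130611 = -1/130611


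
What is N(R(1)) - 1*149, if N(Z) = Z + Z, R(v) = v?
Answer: -147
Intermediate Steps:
N(Z) = 2*Z
N(R(1)) - 1*149 = 2*1 - 1*149 = 2 - 149 = -147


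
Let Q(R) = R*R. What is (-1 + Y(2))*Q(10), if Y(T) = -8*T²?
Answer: -3300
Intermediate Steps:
Q(R) = R²
(-1 + Y(2))*Q(10) = (-1 - 8*2²)*10² = (-1 - 8*4)*100 = (-1 - 32)*100 = -33*100 = -3300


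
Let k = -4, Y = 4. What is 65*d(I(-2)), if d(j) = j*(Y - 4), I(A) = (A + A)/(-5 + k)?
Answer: 0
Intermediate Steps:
I(A) = -2*A/9 (I(A) = (A + A)/(-5 - 4) = (2*A)/(-9) = (2*A)*(-⅑) = -2*A/9)
d(j) = 0 (d(j) = j*(4 - 4) = j*0 = 0)
65*d(I(-2)) = 65*0 = 0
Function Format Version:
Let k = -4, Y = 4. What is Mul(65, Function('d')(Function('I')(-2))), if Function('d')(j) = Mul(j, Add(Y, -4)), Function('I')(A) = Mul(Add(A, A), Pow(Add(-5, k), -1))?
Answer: 0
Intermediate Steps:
Function('I')(A) = Mul(Rational(-2, 9), A) (Function('I')(A) = Mul(Add(A, A), Pow(Add(-5, -4), -1)) = Mul(Mul(2, A), Pow(-9, -1)) = Mul(Mul(2, A), Rational(-1, 9)) = Mul(Rational(-2, 9), A))
Function('d')(j) = 0 (Function('d')(j) = Mul(j, Add(4, -4)) = Mul(j, 0) = 0)
Mul(65, Function('d')(Function('I')(-2))) = Mul(65, 0) = 0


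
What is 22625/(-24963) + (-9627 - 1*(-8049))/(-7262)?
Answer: -62455568/90640653 ≈ -0.68905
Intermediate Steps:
22625/(-24963) + (-9627 - 1*(-8049))/(-7262) = 22625*(-1/24963) + (-9627 + 8049)*(-1/7262) = -22625/24963 - 1578*(-1/7262) = -22625/24963 + 789/3631 = -62455568/90640653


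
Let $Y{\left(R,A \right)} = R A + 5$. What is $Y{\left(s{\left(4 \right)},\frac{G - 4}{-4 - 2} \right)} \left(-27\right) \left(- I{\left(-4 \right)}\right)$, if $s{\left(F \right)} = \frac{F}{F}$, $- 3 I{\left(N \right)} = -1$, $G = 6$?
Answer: $42$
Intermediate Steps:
$I{\left(N \right)} = \frac{1}{3}$ ($I{\left(N \right)} = \left(- \frac{1}{3}\right) \left(-1\right) = \frac{1}{3}$)
$s{\left(F \right)} = 1$
$Y{\left(R,A \right)} = 5 + A R$ ($Y{\left(R,A \right)} = A R + 5 = 5 + A R$)
$Y{\left(s{\left(4 \right)},\frac{G - 4}{-4 - 2} \right)} \left(-27\right) \left(- I{\left(-4 \right)}\right) = \left(5 + \frac{6 - 4}{-4 - 2} \cdot 1\right) \left(-27\right) \left(\left(-1\right) \frac{1}{3}\right) = \left(5 + \frac{2}{-6} \cdot 1\right) \left(-27\right) \left(- \frac{1}{3}\right) = \left(5 + 2 \left(- \frac{1}{6}\right) 1\right) \left(-27\right) \left(- \frac{1}{3}\right) = \left(5 - \frac{1}{3}\right) \left(-27\right) \left(- \frac{1}{3}\right) = \frac{14}{3} \left(-27\right) \left(- \frac{1}{3}\right) = \left(-126\right) \left(- \frac{1}{3}\right) = 42$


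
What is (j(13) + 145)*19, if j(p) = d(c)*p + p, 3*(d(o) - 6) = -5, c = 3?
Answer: 12217/3 ≈ 4072.3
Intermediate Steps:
d(o) = 13/3 (d(o) = 6 + (⅓)*(-5) = 6 - 5/3 = 13/3)
j(p) = 16*p/3 (j(p) = 13*p/3 + p = 16*p/3)
(j(13) + 145)*19 = ((16/3)*13 + 145)*19 = (208/3 + 145)*19 = (643/3)*19 = 12217/3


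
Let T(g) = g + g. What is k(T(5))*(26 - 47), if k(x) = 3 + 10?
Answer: -273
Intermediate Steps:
T(g) = 2*g
k(x) = 13
k(T(5))*(26 - 47) = 13*(26 - 47) = 13*(-21) = -273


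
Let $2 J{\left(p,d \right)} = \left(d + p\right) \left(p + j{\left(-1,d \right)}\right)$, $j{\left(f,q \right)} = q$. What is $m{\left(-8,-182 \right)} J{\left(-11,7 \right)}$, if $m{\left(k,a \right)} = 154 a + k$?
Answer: $-224288$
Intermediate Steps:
$m{\left(k,a \right)} = k + 154 a$
$J{\left(p,d \right)} = \frac{\left(d + p\right)^{2}}{2}$ ($J{\left(p,d \right)} = \frac{\left(d + p\right) \left(p + d\right)}{2} = \frac{\left(d + p\right) \left(d + p\right)}{2} = \frac{\left(d + p\right)^{2}}{2}$)
$m{\left(-8,-182 \right)} J{\left(-11,7 \right)} = \left(-8 + 154 \left(-182\right)\right) \left(\frac{7^{2}}{2} + \frac{\left(-11\right)^{2}}{2} + 7 \left(-11\right)\right) = \left(-8 - 28028\right) \left(\frac{1}{2} \cdot 49 + \frac{1}{2} \cdot 121 - 77\right) = - 28036 \left(\frac{49}{2} + \frac{121}{2} - 77\right) = \left(-28036\right) 8 = -224288$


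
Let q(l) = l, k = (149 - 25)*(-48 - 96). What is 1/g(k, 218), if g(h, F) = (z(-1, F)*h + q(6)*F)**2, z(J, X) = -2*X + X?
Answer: 1/15162581815056 ≈ 6.5952e-14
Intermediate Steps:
z(J, X) = -X
k = -17856 (k = 124*(-144) = -17856)
g(h, F) = (6*F - F*h)**2 (g(h, F) = ((-F)*h + 6*F)**2 = (-F*h + 6*F)**2 = (6*F - F*h)**2)
1/g(k, 218) = 1/(218**2*(6 - 1*(-17856))**2) = 1/(47524*(6 + 17856)**2) = 1/(47524*17862**2) = 1/(47524*319051044) = 1/15162581815056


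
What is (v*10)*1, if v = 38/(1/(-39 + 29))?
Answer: -3800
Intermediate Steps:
v = -380 (v = 38/(1/(-10)) = 38/(-⅒) = 38*(-10) = -380)
(v*10)*1 = -380*10*1 = -3800*1 = -3800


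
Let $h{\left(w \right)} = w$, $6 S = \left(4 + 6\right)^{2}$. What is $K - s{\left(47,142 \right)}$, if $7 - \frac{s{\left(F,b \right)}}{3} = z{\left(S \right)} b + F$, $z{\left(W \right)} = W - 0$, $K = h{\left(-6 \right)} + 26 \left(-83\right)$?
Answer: $5056$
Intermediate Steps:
$S = \frac{50}{3}$ ($S = \frac{\left(4 + 6\right)^{2}}{6} = \frac{10^{2}}{6} = \frac{1}{6} \cdot 100 = \frac{50}{3} \approx 16.667$)
$K = -2164$ ($K = -6 + 26 \left(-83\right) = -6 - 2158 = -2164$)
$z{\left(W \right)} = W$ ($z{\left(W \right)} = W + 0 = W$)
$s{\left(F,b \right)} = 21 - 50 b - 3 F$ ($s{\left(F,b \right)} = 21 - 3 \left(\frac{50 b}{3} + F\right) = 21 - 3 \left(F + \frac{50 b}{3}\right) = 21 - \left(3 F + 50 b\right) = 21 - 50 b - 3 F$)
$K - s{\left(47,142 \right)} = -2164 - \left(21 - 7100 - 141\right) = -2164 - -7220 = -2164 + 7220 = 5056$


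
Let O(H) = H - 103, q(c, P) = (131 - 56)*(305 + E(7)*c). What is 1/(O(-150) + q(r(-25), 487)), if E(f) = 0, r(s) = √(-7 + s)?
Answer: 1/22622 ≈ 4.4205e-5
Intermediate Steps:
q(c, P) = 22875 (q(c, P) = (131 - 56)*(305 + 0*c) = 75*(305 + 0) = 75*305 = 22875)
O(H) = -103 + H
1/(O(-150) + q(r(-25), 487)) = 1/((-103 - 150) + 22875) = 1/(-253 + 22875) = 1/22622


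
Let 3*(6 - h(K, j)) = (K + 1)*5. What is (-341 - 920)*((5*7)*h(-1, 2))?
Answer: -264810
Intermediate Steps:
h(K, j) = 13/3 - 5*K/3 (h(K, j) = 6 - (K + 1)*5/3 = 6 - (1 + K)*5/3 = 6 - (5 + 5*K)/3 = 6 + (-5/3 - 5*K/3) = 13/3 - 5*K/3)
(-341 - 920)*((5*7)*h(-1, 2)) = (-341 - 920)*((5*7)*(13/3 - 5/3*(-1))) = -44135*(13/3 + 5/3) = -44135*6 = -1261*210 = -264810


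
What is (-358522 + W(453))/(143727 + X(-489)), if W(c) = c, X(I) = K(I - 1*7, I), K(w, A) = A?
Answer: -358069/143238 ≈ -2.4998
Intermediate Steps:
X(I) = I
(-358522 + W(453))/(143727 + X(-489)) = (-358522 + 453)/(143727 - 489) = -358069/143238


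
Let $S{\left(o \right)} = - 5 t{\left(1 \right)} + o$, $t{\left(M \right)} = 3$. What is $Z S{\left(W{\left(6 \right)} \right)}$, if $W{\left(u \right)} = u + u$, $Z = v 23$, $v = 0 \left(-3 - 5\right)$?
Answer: $0$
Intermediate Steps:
$v = 0$ ($v = 0 \left(-8\right) = 0$)
$Z = 0$ ($Z = 0 \cdot 23 = 0$)
$W{\left(u \right)} = 2 u$
$S{\left(o \right)} = -15 + o$ ($S{\left(o \right)} = \left(-5\right) 3 + o = -15 + o$)
$Z S{\left(W{\left(6 \right)} \right)} = 0 \left(-15 + 2 \cdot 6\right) = 0 \left(-15 + 12\right) = 0 \left(-3\right) = 0$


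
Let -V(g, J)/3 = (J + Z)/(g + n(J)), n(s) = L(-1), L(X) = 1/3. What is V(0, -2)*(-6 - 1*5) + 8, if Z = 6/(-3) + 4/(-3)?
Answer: -520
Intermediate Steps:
L(X) = 1/3
n(s) = 1/3
Z = -10/3 (Z = 6*(-1/3) + 4*(-1/3) = -2 - 4/3 = -10/3 ≈ -3.3333)
V(g, J) = -3*(-10/3 + J)/(1/3 + g) (V(g, J) = -3*(J - 10/3)/(g + 1/3) = -3*(-10/3 + J)/(1/3 + g))
V(0, -2)*(-6 - 1*5) + 8 = (3*(10 - 3*(-2))/(1 + 3*0))*(-6 - 1*5) + 8 = (3*(10 + 6)/(1 + 0))*(-6 - 5) + 8 = (3*16/1)*(-11) + 8 = (3*1*16)*(-11) + 8 = 48*(-11) + 8 = -528 + 8 = -520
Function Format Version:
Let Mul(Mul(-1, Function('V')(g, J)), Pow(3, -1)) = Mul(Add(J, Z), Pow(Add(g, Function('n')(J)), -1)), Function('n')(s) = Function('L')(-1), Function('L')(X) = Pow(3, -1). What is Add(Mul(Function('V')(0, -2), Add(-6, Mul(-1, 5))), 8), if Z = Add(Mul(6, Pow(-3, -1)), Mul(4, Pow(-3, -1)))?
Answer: -520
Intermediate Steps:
Function('L')(X) = Rational(1, 3)
Function('n')(s) = Rational(1, 3)
Z = Rational(-10, 3) (Z = Add(Mul(6, Rational(-1, 3)), Mul(4, Rational(-1, 3))) = Add(-2, Rational(-4, 3)) = Rational(-10, 3) ≈ -3.3333)
Function('V')(g, J) = Mul(-3, Pow(Add(Rational(1, 3), g), -1), Add(Rational(-10, 3), J)) (Function('V')(g, J) = Mul(-3, Mul(Add(J, Rational(-10, 3)), Pow(Add(g, Rational(1, 3)), -1))) = Mul(-3, Mul(Add(Rational(-10, 3), J), Pow(Add(Rational(1, 3), g), -1))) = Mul(-3, Mul(Pow(Add(Rational(1, 3), g), -1), Add(Rational(-10, 3), J))) = Mul(-3, Pow(Add(Rational(1, 3), g), -1), Add(Rational(-10, 3), J)))
Add(Mul(Function('V')(0, -2), Add(-6, Mul(-1, 5))), 8) = Add(Mul(Mul(3, Pow(Add(1, Mul(3, 0)), -1), Add(10, Mul(-3, -2))), Add(-6, Mul(-1, 5))), 8) = Add(Mul(Mul(3, Pow(Add(1, 0), -1), Add(10, 6)), Add(-6, -5)), 8) = Add(Mul(Mul(3, Pow(1, -1), 16), -11), 8) = Add(Mul(Mul(3, 1, 16), -11), 8) = Add(Mul(48, -11), 8) = Add(-528, 8) = -520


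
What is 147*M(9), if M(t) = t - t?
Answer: 0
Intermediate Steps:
M(t) = 0
147*M(9) = 147*0 = 0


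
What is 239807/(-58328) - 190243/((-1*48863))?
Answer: -621195737/2850081064 ≈ -0.21796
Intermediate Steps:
239807/(-58328) - 190243/((-1*48863)) = 239807*(-1/58328) - 190243/(-48863) = -239807/58328 - 190243*(-1/48863) = -239807/58328 + 190243/48863 = -621195737/2850081064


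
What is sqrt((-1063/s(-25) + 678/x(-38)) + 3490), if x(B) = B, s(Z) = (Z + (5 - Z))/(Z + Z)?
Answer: sqrt(5090879)/19 ≈ 118.75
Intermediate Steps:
s(Z) = 5/(2*Z) (s(Z) = 5/((2*Z)) = 5*(1/(2*Z)) = 5/(2*Z))
sqrt((-1063/s(-25) + 678/x(-38)) + 3490) = sqrt((-1063/((5/2)/(-25)) + 678/(-38)) + 3490) = sqrt((-1063/((5/2)*(-1/25)) + 678*(-1/38)) + 3490) = sqrt((-1063/(-1/10) - 339/19) + 3490) = sqrt((-1063*(-10) - 339/19) + 3490) = sqrt((10630 - 339/19) + 3490) = sqrt(201631/19 + 3490) = sqrt(267941/19) = sqrt(5090879)/19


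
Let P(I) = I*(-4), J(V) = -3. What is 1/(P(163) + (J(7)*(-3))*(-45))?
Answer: -1/1057 ≈ -0.00094607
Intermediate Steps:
P(I) = -4*I
1/(P(163) + (J(7)*(-3))*(-45)) = 1/(-4*163 - 3*(-3)*(-45)) = 1/(-652 + 9*(-45)) = 1/(-652 - 405) = 1/(-1057) = -1/1057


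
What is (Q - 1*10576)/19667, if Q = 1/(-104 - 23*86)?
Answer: -22019233/40946694 ≈ -0.53775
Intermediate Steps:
Q = -1/2082 (Q = 1/(-104 - 1978) = 1/(-2082) = -1/2082 ≈ -0.00048031)
(Q - 1*10576)/19667 = (-1/2082 - 1*10576)/19667 = (-1/2082 - 10576)*(1/19667) = -22019233/2082*1/19667 = -22019233/40946694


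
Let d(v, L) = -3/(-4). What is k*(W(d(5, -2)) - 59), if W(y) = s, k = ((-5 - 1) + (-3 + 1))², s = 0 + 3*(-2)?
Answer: -4160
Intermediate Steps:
s = -6 (s = 0 - 6 = -6)
d(v, L) = ¾ (d(v, L) = -3*(-¼) = ¾)
k = 64 (k = (-6 - 2)² = (-8)² = 64)
W(y) = -6
k*(W(d(5, -2)) - 59) = 64*(-6 - 59) = 64*(-65) = -4160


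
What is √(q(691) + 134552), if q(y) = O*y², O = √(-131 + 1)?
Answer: √(134552 + 477481*I*√130) ≈ 1670.4 + 1629.6*I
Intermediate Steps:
O = I*√130 (O = √(-130) = I*√130 ≈ 11.402*I)
q(y) = I*√130*y² (q(y) = (I*√130)*y² = I*√130*y²)
√(q(691) + 134552) = √(I*√130*691² + 134552) = √(I*√130*477481 + 134552) = √(477481*I*√130 + 134552) = √(134552 + 477481*I*√130)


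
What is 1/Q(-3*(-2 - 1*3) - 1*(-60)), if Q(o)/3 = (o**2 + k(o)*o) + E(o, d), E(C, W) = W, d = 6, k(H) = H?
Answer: 1/33768 ≈ 2.9614e-5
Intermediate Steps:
Q(o) = 18 + 6*o**2 (Q(o) = 3*((o**2 + o*o) + 6) = 3*((o**2 + o**2) + 6) = 3*(2*o**2 + 6) = 3*(6 + 2*o**2) = 18 + 6*o**2)
1/Q(-3*(-2 - 1*3) - 1*(-60)) = 1/(18 + 6*(-3*(-2 - 1*3) - 1*(-60))**2) = 1/(18 + 6*(-3*(-2 - 3) + 60)**2) = 1/(18 + 6*(-3*(-5) + 60)**2) = 1/(18 + 6*(15 + 60)**2) = 1/(18 + 6*75**2) = 1/(18 + 6*5625) = 1/(18 + 33750) = 1/33768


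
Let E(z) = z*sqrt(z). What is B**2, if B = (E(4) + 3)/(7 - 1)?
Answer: 121/36 ≈ 3.3611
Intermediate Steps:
E(z) = z**(3/2)
B = 11/6 (B = (4**(3/2) + 3)/(7 - 1) = (8 + 3)/6 = 11*(1/6) = 11/6 ≈ 1.8333)
B**2 = (11/6)**2 = 121/36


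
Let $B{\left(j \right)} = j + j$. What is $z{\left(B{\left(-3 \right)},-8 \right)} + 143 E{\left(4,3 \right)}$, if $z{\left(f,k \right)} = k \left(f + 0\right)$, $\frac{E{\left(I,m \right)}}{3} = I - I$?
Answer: $48$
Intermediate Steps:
$B{\left(j \right)} = 2 j$
$E{\left(I,m \right)} = 0$ ($E{\left(I,m \right)} = 3 \left(I - I\right) = 3 \cdot 0 = 0$)
$z{\left(f,k \right)} = f k$ ($z{\left(f,k \right)} = k f = f k$)
$z{\left(B{\left(-3 \right)},-8 \right)} + 143 E{\left(4,3 \right)} = 2 \left(-3\right) \left(-8\right) + 143 \cdot 0 = \left(-6\right) \left(-8\right) + 0 = 48 + 0 = 48$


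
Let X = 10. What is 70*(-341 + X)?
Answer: -23170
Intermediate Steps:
70*(-341 + X) = 70*(-341 + 10) = 70*(-331) = -23170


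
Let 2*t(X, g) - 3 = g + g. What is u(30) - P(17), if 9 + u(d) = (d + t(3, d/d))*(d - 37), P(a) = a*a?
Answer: -1051/2 ≈ -525.50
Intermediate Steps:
t(X, g) = 3/2 + g (t(X, g) = 3/2 + (g + g)/2 = 3/2 + (2*g)/2 = 3/2 + g)
P(a) = a**2
u(d) = -9 + (-37 + d)*(5/2 + d) (u(d) = -9 + (d + (3/2 + d/d))*(d - 37) = -9 + (d + (3/2 + 1))*(-37 + d) = -9 + (d + 5/2)*(-37 + d) = -9 + (5/2 + d)*(-37 + d) = -9 + (-37 + d)*(5/2 + d))
u(30) - P(17) = (-203/2 + 30**2 - 69/2*30) - 1*17**2 = (-203/2 + 900 - 1035) - 1*289 = -473/2 - 289 = -1051/2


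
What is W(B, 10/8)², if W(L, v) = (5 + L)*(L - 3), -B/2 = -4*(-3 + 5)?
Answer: 74529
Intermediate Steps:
B = 16 (B = -(-8)*(-3 + 5) = -(-8)*2 = -2*(-8) = 16)
W(L, v) = (-3 + L)*(5 + L) (W(L, v) = (5 + L)*(-3 + L) = (-3 + L)*(5 + L))
W(B, 10/8)² = (-15 + 16² + 2*16)² = (-15 + 256 + 32)² = 273² = 74529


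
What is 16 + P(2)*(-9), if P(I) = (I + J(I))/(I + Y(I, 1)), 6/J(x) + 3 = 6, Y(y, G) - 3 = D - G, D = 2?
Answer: 10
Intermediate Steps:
Y(y, G) = 5 - G (Y(y, G) = 3 + (2 - G) = 5 - G)
J(x) = 2 (J(x) = 6/(-3 + 6) = 6/3 = 6*(⅓) = 2)
P(I) = (2 + I)/(4 + I) (P(I) = (I + 2)/(I + (5 - 1*1)) = (2 + I)/(I + (5 - 1)) = (2 + I)/(I + 4) = (2 + I)/(4 + I))
16 + P(2)*(-9) = 16 + ((2 + 2)/(4 + 2))*(-9) = 16 + (4/6)*(-9) = 16 + ((⅙)*4)*(-9) = 16 + (⅔)*(-9) = 16 - 6 = 10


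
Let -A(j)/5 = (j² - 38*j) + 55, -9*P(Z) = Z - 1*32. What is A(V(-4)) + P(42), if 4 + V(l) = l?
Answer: -19045/9 ≈ -2116.1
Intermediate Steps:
P(Z) = 32/9 - Z/9 (P(Z) = -(Z - 1*32)/9 = -(Z - 32)/9 = -(-32 + Z)/9 = 32/9 - Z/9)
V(l) = -4 + l
A(j) = -275 - 5*j² + 190*j (A(j) = -5*((j² - 38*j) + 55) = -5*(55 + j² - 38*j) = -275 - 5*j² + 190*j)
A(V(-4)) + P(42) = (-275 - 5*(-4 - 4)² + 190*(-4 - 4)) + (32/9 - ⅑*42) = (-275 - 5*(-8)² + 190*(-8)) + (32/9 - 14/3) = (-275 - 5*64 - 1520) - 10/9 = (-275 - 320 - 1520) - 10/9 = -2115 - 10/9 = -19045/9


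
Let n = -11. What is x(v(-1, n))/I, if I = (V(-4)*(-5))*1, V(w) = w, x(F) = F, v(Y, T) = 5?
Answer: ¼ ≈ 0.25000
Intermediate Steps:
I = 20 (I = -4*(-5)*1 = 20*1 = 20)
x(v(-1, n))/I = 5/20 = 5*(1/20) = ¼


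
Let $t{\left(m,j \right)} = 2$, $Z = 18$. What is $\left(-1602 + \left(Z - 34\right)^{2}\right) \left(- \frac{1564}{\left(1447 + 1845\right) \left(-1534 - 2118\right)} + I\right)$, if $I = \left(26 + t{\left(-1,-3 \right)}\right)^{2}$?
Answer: $- \frac{1585848891815}{1502798} \approx -1.0553 \cdot 10^{6}$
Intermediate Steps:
$I = 784$ ($I = \left(26 + 2\right)^{2} = 28^{2} = 784$)
$\left(-1602 + \left(Z - 34\right)^{2}\right) \left(- \frac{1564}{\left(1447 + 1845\right) \left(-1534 - 2118\right)} + I\right) = \left(-1602 + \left(18 - 34\right)^{2}\right) \left(- \frac{1564}{\left(1447 + 1845\right) \left(-1534 - 2118\right)} + 784\right) = \left(-1602 + \left(-16\right)^{2}\right) \left(- \frac{1564}{3292 \left(-3652\right)} + 784\right) = \left(-1602 + 256\right) \left(- \frac{1564}{-12022384} + 784\right) = - 1346 \left(\left(-1564\right) \left(- \frac{1}{12022384}\right) + 784\right) = - 1346 \left(\frac{391}{3005596} + 784\right) = \left(-1346\right) \frac{2356387655}{3005596} = - \frac{1585848891815}{1502798}$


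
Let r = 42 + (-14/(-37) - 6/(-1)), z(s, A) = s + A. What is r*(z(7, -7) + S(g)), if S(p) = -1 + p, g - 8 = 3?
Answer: 17900/37 ≈ 483.78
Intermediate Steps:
g = 11 (g = 8 + 3 = 11)
z(s, A) = A + s
r = 1790/37 (r = 42 + (-14*(-1/37) - 6*(-1)) = 42 + (14/37 + 6) = 42 + 236/37 = 1790/37 ≈ 48.378)
r*(z(7, -7) + S(g)) = 1790*((-7 + 7) + (-1 + 11))/37 = 1790*(0 + 10)/37 = (1790/37)*10 = 17900/37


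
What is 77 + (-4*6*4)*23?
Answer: -2131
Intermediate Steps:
77 + (-4*6*4)*23 = 77 - 24*4*23 = 77 - 96*23 = 77 - 2208 = -2131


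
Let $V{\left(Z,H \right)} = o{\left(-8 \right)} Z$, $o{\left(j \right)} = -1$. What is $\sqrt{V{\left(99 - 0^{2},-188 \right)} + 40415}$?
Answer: $2 \sqrt{10079} \approx 200.79$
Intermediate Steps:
$V{\left(Z,H \right)} = - Z$
$\sqrt{V{\left(99 - 0^{2},-188 \right)} + 40415} = \sqrt{- (99 - 0^{2}) + 40415} = \sqrt{- (99 - 0) + 40415} = \sqrt{- (99 + 0) + 40415} = \sqrt{\left(-1\right) 99 + 40415} = \sqrt{-99 + 40415} = \sqrt{40316} = 2 \sqrt{10079}$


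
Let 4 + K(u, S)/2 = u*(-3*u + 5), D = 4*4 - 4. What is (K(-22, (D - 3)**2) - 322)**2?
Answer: 11930116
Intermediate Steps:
D = 12 (D = 16 - 4 = 12)
K(u, S) = -8 + 2*u*(5 - 3*u) (K(u, S) = -8 + 2*(u*(-3*u + 5)) = -8 + 2*(u*(5 - 3*u)) = -8 + 2*u*(5 - 3*u))
(K(-22, (D - 3)**2) - 322)**2 = ((-8 - 6*(-22)**2 + 10*(-22)) - 322)**2 = ((-8 - 6*484 - 220) - 322)**2 = ((-8 - 2904 - 220) - 322)**2 = (-3132 - 322)**2 = (-3454)**2 = 11930116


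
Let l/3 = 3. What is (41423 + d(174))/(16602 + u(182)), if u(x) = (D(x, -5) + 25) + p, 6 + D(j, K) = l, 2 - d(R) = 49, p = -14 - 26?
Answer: 6896/2765 ≈ 2.4940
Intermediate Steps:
l = 9 (l = 3*3 = 9)
p = -40
d(R) = -47 (d(R) = 2 - 1*49 = 2 - 49 = -47)
D(j, K) = 3 (D(j, K) = -6 + 9 = 3)
u(x) = -12 (u(x) = (3 + 25) - 40 = 28 - 40 = -12)
(41423 + d(174))/(16602 + u(182)) = (41423 - 47)/(16602 - 12) = 41376/16590 = 41376*(1/16590) = 6896/2765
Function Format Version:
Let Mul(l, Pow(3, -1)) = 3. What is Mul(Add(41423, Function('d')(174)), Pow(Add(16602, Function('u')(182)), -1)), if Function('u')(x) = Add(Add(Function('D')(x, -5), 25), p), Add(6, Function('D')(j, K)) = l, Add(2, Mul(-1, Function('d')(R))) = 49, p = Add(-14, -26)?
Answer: Rational(6896, 2765) ≈ 2.4940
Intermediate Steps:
l = 9 (l = Mul(3, 3) = 9)
p = -40
Function('d')(R) = -47 (Function('d')(R) = Add(2, Mul(-1, 49)) = Add(2, -49) = -47)
Function('D')(j, K) = 3 (Function('D')(j, K) = Add(-6, 9) = 3)
Function('u')(x) = -12 (Function('u')(x) = Add(Add(3, 25), -40) = Add(28, -40) = -12)
Mul(Add(41423, Function('d')(174)), Pow(Add(16602, Function('u')(182)), -1)) = Mul(Add(41423, -47), Pow(Add(16602, -12), -1)) = Mul(41376, Pow(16590, -1)) = Mul(41376, Rational(1, 16590)) = Rational(6896, 2765)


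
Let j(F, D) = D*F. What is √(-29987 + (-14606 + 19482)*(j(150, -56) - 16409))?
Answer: I*√120998671 ≈ 11000.0*I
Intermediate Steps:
√(-29987 + (-14606 + 19482)*(j(150, -56) - 16409)) = √(-29987 + (-14606 + 19482)*(-56*150 - 16409)) = √(-29987 + 4876*(-8400 - 16409)) = √(-29987 + 4876*(-24809)) = √(-29987 - 120968684) = √(-120998671) = I*√120998671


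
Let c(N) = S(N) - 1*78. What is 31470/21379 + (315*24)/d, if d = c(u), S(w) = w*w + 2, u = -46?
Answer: 1881867/363443 ≈ 5.1779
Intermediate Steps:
S(w) = 2 + w² (S(w) = w² + 2 = 2 + w²)
c(N) = -76 + N² (c(N) = (2 + N²) - 1*78 = (2 + N²) - 78 = -76 + N²)
d = 2040 (d = -76 + (-46)² = -76 + 2116 = 2040)
31470/21379 + (315*24)/d = 31470/21379 + (315*24)/2040 = 31470*(1/21379) + 7560*(1/2040) = 31470/21379 + 63/17 = 1881867/363443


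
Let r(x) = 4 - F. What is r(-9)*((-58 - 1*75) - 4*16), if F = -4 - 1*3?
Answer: -2167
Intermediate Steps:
F = -7 (F = -4 - 3 = -7)
r(x) = 11 (r(x) = 4 - 1*(-7) = 4 + 7 = 11)
r(-9)*((-58 - 1*75) - 4*16) = 11*((-58 - 1*75) - 4*16) = 11*((-58 - 75) - 64) = 11*(-133 - 64) = 11*(-197) = -2167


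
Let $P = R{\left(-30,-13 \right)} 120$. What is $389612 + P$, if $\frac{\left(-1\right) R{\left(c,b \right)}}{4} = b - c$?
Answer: $381452$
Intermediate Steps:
$R{\left(c,b \right)} = - 4 b + 4 c$ ($R{\left(c,b \right)} = - 4 \left(b - c\right) = - 4 b + 4 c$)
$P = -8160$ ($P = \left(\left(-4\right) \left(-13\right) + 4 \left(-30\right)\right) 120 = \left(52 - 120\right) 120 = \left(-68\right) 120 = -8160$)
$389612 + P = 389612 - 8160 = 381452$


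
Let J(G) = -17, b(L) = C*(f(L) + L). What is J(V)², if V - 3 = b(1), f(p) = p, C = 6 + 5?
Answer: 289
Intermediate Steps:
C = 11
b(L) = 22*L (b(L) = 11*(L + L) = 11*(2*L) = 22*L)
V = 25 (V = 3 + 22*1 = 3 + 22 = 25)
J(V)² = (-17)² = 289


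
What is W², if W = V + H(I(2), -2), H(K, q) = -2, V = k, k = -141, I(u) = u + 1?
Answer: 20449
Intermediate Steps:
I(u) = 1 + u
V = -141
W = -143 (W = -141 - 2 = -143)
W² = (-143)² = 20449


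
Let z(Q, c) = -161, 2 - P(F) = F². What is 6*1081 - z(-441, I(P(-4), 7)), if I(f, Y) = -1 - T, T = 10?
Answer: 6647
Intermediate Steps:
P(F) = 2 - F²
I(f, Y) = -11 (I(f, Y) = -1 - 1*10 = -1 - 10 = -11)
6*1081 - z(-441, I(P(-4), 7)) = 6*1081 - 1*(-161) = 6486 + 161 = 6647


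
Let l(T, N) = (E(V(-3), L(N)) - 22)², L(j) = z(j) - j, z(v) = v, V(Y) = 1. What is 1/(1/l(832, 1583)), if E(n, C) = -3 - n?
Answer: 676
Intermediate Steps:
L(j) = 0 (L(j) = j - j = 0)
l(T, N) = 676 (l(T, N) = ((-3 - 1*1) - 22)² = ((-3 - 1) - 22)² = (-4 - 22)² = (-26)² = 676)
1/(1/l(832, 1583)) = 1/(1/676) = 676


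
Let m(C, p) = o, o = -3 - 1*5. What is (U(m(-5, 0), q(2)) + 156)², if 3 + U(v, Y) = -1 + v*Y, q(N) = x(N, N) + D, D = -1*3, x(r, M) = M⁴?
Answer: 2304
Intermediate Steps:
o = -8 (o = -3 - 5 = -8)
m(C, p) = -8
D = -3
q(N) = -3 + N⁴ (q(N) = N⁴ - 3 = -3 + N⁴)
U(v, Y) = -4 + Y*v (U(v, Y) = -3 + (-1 + v*Y) = -3 + (-1 + Y*v) = -4 + Y*v)
(U(m(-5, 0), q(2)) + 156)² = ((-4 + (-3 + 2⁴)*(-8)) + 156)² = ((-4 + (-3 + 16)*(-8)) + 156)² = ((-4 + 13*(-8)) + 156)² = ((-4 - 104) + 156)² = (-108 + 156)² = 48² = 2304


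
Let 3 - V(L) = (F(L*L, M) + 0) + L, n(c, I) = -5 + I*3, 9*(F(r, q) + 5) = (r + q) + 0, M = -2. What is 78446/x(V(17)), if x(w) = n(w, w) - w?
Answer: -706014/781 ≈ -903.99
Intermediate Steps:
F(r, q) = -5 + q/9 + r/9 (F(r, q) = -5 + ((r + q) + 0)/9 = -5 + ((q + r) + 0)/9 = -5 + (q + r)/9 = -5 + (q/9 + r/9) = -5 + q/9 + r/9)
n(c, I) = -5 + 3*I
V(L) = 74/9 - L - L²/9 (V(L) = 3 - (((-5 + (⅑)*(-2) + (L*L)/9) + 0) + L) = 3 - (((-5 - 2/9 + L²/9) + 0) + L) = 3 - (((-47/9 + L²/9) + 0) + L) = 3 - ((-47/9 + L²/9) + L) = 3 - (-47/9 + L + L²/9) = 3 + (47/9 - L - L²/9) = 74/9 - L - L²/9)
x(w) = -5 + 2*w (x(w) = (-5 + 3*w) - w = -5 + 2*w)
78446/x(V(17)) = 78446/(-5 + 2*(74/9 - 1*17 - ⅑*17²)) = 78446/(-5 + 2*(74/9 - 17 - ⅑*289)) = 78446/(-5 + 2*(74/9 - 17 - 289/9)) = 78446/(-5 + 2*(-368/9)) = 78446/(-5 - 736/9) = 78446/(-781/9) = 78446*(-9/781) = -706014/781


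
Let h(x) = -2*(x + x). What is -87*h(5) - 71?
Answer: 1669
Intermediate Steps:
h(x) = -4*x
-87*h(5) - 71 = -(-348)*5 - 71 = -87*(-20) - 71 = 1740 - 71 = 1669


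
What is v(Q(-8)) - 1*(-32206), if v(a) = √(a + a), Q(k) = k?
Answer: 32206 + 4*I ≈ 32206.0 + 4.0*I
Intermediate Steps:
v(a) = √2*√a (v(a) = √(2*a) = √2*√a)
v(Q(-8)) - 1*(-32206) = √2*√(-8) - 1*(-32206) = √2*(2*I*√2) + 32206 = 4*I + 32206 = 32206 + 4*I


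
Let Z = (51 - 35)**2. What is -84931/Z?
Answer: -84931/256 ≈ -331.76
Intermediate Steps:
Z = 256 (Z = 16**2 = 256)
-84931/Z = -84931/256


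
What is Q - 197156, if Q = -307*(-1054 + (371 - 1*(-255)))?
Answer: -65760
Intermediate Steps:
Q = 131396 (Q = -307*(-1054 + (371 + 255)) = -307*(-1054 + 626) = -307*(-428) = 131396)
Q - 197156 = 131396 - 197156 = -65760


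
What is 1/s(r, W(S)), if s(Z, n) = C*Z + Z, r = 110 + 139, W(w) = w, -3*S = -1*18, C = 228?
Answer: 1/57021 ≈ 1.7537e-5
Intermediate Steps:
S = 6 (S = -(-1)*18/3 = -⅓*(-18) = 6)
r = 249
s(Z, n) = 229*Z (s(Z, n) = 228*Z + Z = 229*Z)
1/s(r, W(S)) = 1/(229*249) = 1/57021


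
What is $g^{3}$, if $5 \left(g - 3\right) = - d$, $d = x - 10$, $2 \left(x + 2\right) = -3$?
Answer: $\frac{185193}{1000} \approx 185.19$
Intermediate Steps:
$x = - \frac{7}{2}$ ($x = -2 + \frac{1}{2} \left(-3\right) = -2 - \frac{3}{2} = - \frac{7}{2} \approx -3.5$)
$d = - \frac{27}{2}$ ($d = - \frac{7}{2} - 10 = - \frac{27}{2} \approx -13.5$)
$g = \frac{57}{10}$ ($g = 3 + \frac{\left(-1\right) \left(- \frac{27}{2}\right)}{5} = 3 + \frac{1}{5} \cdot \frac{27}{2} = 3 + \frac{27}{10} = \frac{57}{10} \approx 5.7$)
$g^{3} = \left(\frac{57}{10}\right)^{3} = \frac{185193}{1000}$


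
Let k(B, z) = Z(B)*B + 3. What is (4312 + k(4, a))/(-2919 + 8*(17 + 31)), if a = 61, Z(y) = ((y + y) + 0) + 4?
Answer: -4363/2535 ≈ -1.7211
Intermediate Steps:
Z(y) = 4 + 2*y (Z(y) = (2*y + 0) + 4 = 2*y + 4 = 4 + 2*y)
k(B, z) = 3 + B*(4 + 2*B) (k(B, z) = (4 + 2*B)*B + 3 = B*(4 + 2*B) + 3 = 3 + B*(4 + 2*B))
(4312 + k(4, a))/(-2919 + 8*(17 + 31)) = (4312 + (3 + 2*4*(2 + 4)))/(-2919 + 8*(17 + 31)) = (4312 + (3 + 2*4*6))/(-2919 + 8*48) = (4312 + (3 + 48))/(-2919 + 384) = (4312 + 51)/(-2535) = 4363*(-1/2535) = -4363/2535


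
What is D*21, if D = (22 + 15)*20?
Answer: 15540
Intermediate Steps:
D = 740 (D = 37*20 = 740)
D*21 = 740*21 = 15540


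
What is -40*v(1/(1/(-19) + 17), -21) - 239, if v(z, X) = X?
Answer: 601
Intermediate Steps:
-40*v(1/(1/(-19) + 17), -21) - 239 = -40*(-21) - 239 = 840 - 239 = 601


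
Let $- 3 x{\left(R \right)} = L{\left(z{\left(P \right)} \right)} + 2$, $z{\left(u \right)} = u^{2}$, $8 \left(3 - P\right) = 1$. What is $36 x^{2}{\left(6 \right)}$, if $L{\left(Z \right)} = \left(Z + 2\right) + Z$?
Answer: $\frac{431649}{256} \approx 1686.1$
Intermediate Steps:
$P = \frac{23}{8}$ ($P = 3 - \frac{1}{8} = \frac{23}{8} \approx 2.875$)
$L{\left(Z \right)} = 2 + 2 Z$ ($L{\left(Z \right)} = \left(2 + Z\right) + Z = 2 + 2 Z$)
$x{\left(R \right)} = - \frac{219}{32}$ ($x{\left(R \right)} = - \frac{\left(2 + 2 \left(\frac{23}{8}\right)^{2}\right) + 2}{3} = - \frac{\left(2 + 2 \cdot \frac{529}{64}\right) + 2}{3} = - \frac{\left(2 + \frac{529}{32}\right) + 2}{3} = - \frac{\frac{593}{32} + 2}{3} = \left(- \frac{1}{3}\right) \frac{657}{32} = - \frac{219}{32}$)
$36 x^{2}{\left(6 \right)} = 36 \left(- \frac{219}{32}\right)^{2} = 36 \cdot \frac{47961}{1024} = \frac{431649}{256}$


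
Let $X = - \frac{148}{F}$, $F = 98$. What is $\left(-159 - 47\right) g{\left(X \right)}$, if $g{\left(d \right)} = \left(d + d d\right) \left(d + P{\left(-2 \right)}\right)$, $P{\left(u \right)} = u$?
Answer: $\frac{65549200}{117649} \approx 557.16$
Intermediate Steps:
$X = - \frac{74}{49}$ ($X = - \frac{148}{98} = \left(-148\right) \frac{1}{98} = - \frac{74}{49} \approx -1.5102$)
$g{\left(d \right)} = \left(-2 + d\right) \left(d + d^{2}\right)$ ($g{\left(d \right)} = \left(d + d d\right) \left(d - 2\right) = \left(d + d^{2}\right) \left(-2 + d\right) = \left(-2 + d\right) \left(d + d^{2}\right)$)
$\left(-159 - 47\right) g{\left(X \right)} = \left(-159 - 47\right) \left(- \frac{74 \left(-2 + \left(- \frac{74}{49}\right)^{2} - - \frac{74}{49}\right)}{49}\right) = - 206 \left(- \frac{74 \left(-2 + \frac{5476}{2401} + \frac{74}{49}\right)}{49}\right) = - 206 \left(\left(- \frac{74}{49}\right) \frac{4300}{2401}\right) = \left(-206\right) \left(- \frac{318200}{117649}\right) = \frac{65549200}{117649}$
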